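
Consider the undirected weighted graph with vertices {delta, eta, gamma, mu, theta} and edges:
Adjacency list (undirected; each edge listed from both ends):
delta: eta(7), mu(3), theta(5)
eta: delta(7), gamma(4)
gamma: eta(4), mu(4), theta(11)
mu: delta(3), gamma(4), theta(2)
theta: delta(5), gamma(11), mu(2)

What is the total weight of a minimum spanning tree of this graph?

13

Grow the tree from theta using Prim:
Step 1: cheapest edge leaving the tree is mu—theta (2); add mu.
Step 2: cheapest edge leaving the tree is delta—mu (3); add delta.
Step 3: cheapest edge leaving the tree is gamma—mu (4); add gamma.
Step 4: cheapest edge leaving the tree is eta—gamma (4); add eta.
MST edges: mu—theta, delta—mu, gamma—mu, eta—gamma; total weight 2+3+4+4 = 13.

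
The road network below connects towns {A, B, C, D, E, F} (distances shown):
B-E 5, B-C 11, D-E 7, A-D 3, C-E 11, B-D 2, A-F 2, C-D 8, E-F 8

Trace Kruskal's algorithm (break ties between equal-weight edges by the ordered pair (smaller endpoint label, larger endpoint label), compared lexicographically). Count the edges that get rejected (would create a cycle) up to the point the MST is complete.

1

Kruskal: consider edges lightest-first.
A-F (2): add — endpoints in different components.
B-D (2): add — endpoints in different components.
A-D (3): add — endpoints in different components.
B-E (5): add — endpoints in different components.
D-E (7): skip — D and E already connected.
C-D (8): add — endpoints in different components.
Edges rejected before the tree was complete: 1.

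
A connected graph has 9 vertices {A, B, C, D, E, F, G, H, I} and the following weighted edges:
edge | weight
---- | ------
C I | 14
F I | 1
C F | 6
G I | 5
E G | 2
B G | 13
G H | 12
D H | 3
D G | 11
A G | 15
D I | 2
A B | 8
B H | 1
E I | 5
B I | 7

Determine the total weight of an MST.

Kruskal's algorithm — process edges by increasing weight (ties by edge label):
B H (1): add — endpoints in different components.
F I (1): add — endpoints in different components.
D I (2): add — endpoints in different components.
E G (2): add — endpoints in different components.
D H (3): add — endpoints in different components.
E I (5): add — endpoints in different components.
G I (5): skip — G and I already connected.
C F (6): add — endpoints in different components.
B I (7): skip — B and I already connected.
A B (8): add — endpoints in different components.
MST edges: B H, F I, D I, E G, D H, E I, C F, A B; total weight 1+1+2+2+3+5+6+8 = 28.

28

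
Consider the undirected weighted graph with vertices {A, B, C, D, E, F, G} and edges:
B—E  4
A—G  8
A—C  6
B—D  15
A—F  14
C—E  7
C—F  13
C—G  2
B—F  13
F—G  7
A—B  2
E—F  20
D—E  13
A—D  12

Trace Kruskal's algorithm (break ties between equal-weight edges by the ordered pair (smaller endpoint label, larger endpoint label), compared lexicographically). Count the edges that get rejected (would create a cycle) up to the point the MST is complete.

2

Sort edges by weight, then run Kruskal:
A—B (2): add. Components now {A,B} {C} {D} {E} {F} {G}
C—G (2): add. Components now {A,B} {C,G} {D} {E} {F}
B—E (4): add. Components now {A,B,E} {C,G} {D} {F}
A—C (6): add. Components now {A,B,C,E,G} {D} {F}
C—E (7): skip — C and E already connected.
F—G (7): add. Components now {A,B,C,E,F,G} {D}
A—G (8): skip — A and G already connected.
A—D (12): add. Components now {A,B,C,D,E,F,G}
Edges rejected before the tree was complete: 2.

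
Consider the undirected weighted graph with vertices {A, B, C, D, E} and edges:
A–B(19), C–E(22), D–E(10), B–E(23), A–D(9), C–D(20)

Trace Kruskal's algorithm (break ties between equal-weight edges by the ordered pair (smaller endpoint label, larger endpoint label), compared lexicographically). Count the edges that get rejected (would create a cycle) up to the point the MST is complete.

0

Kruskal: consider edges lightest-first.
A–D (9): add. Components now {A,D} {B} {C} {E}
D–E (10): add. Components now {A,D,E} {B} {C}
A–B (19): add. Components now {A,B,D,E} {C}
C–D (20): add. Components now {A,B,C,D,E}
Edges rejected before the tree was complete: 0.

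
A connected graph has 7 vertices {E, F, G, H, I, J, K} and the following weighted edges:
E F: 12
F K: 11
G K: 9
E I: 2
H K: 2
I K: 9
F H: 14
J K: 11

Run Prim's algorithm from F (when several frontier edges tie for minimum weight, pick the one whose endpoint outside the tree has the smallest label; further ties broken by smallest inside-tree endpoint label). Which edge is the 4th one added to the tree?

Prim, starting at F.
Step 1: cheapest edge leaving the tree is F K (11); add K.
Step 2: cheapest edge leaving the tree is H K (2); add H.
Step 3: cheapest edge leaving the tree is G K (9); add G.
Step 4: cheapest edge leaving the tree is I K (9); add I.
Step 5: cheapest edge leaving the tree is E I (2); add E.
Step 6: cheapest edge leaving the tree is J K (11); add J.
The 4th edge added is I K.

I-K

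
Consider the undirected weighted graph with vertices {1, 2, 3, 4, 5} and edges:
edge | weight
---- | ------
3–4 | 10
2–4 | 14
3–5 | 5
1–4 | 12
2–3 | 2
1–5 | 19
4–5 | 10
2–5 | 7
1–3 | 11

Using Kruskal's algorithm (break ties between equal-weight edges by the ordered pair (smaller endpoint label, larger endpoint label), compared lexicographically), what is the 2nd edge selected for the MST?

3-5

Kruskal: consider edges lightest-first.
2–3 (2): add — endpoints in different components.
3–5 (5): add — endpoints in different components.
2–5 (7): skip — 2 and 5 already connected.
3–4 (10): add — endpoints in different components.
4–5 (10): skip — 4 and 5 already connected.
1–3 (11): add — endpoints in different components.
The 2nd edge added is 3–5.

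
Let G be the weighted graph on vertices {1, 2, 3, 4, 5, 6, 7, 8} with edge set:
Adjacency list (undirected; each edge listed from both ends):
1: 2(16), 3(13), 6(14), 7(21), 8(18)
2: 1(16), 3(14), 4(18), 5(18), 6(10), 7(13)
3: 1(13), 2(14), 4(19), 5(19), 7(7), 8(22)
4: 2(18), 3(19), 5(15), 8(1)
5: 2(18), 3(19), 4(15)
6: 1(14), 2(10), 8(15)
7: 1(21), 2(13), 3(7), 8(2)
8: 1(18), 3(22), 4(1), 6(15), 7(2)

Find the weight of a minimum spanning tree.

Sort edges by weight, then run Kruskal:
4—8 (1): add — endpoints in different components.
7—8 (2): add — endpoints in different components.
3—7 (7): add — endpoints in different components.
2—6 (10): add — endpoints in different components.
1—3 (13): add — endpoints in different components.
2—7 (13): add — endpoints in different components.
1—6 (14): skip — 1 and 6 already connected.
2—3 (14): skip — 2 and 3 already connected.
4—5 (15): add — endpoints in different components.
MST edges: 4—8, 7—8, 3—7, 2—6, 1—3, 2—7, 4—5; total weight 1+2+7+10+13+13+15 = 61.

61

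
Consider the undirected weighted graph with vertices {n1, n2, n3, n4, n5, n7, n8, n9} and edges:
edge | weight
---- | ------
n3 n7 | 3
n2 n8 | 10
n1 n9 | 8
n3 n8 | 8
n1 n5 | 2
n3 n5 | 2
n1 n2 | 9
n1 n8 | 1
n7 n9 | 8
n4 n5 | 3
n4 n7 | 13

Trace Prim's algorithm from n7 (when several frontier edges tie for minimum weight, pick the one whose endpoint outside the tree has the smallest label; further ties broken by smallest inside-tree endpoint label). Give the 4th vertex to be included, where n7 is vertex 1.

n1

Prim's algorithm from n7:
Step 1: cheapest edge leaving the tree is n3 n7 (3); add n3.
Step 2: cheapest edge leaving the tree is n3 n5 (2); add n5.
Step 3: cheapest edge leaving the tree is n1 n5 (2); add n1.
Step 4: cheapest edge leaving the tree is n1 n8 (1); add n8.
Step 5: cheapest edge leaving the tree is n4 n5 (3); add n4.
Step 6: cheapest edge leaving the tree is n1 n9 (8); add n9.
Step 7: cheapest edge leaving the tree is n1 n2 (9); add n2.
Vertex order: n7, n3, n5, n1, n8, n4, n9, n2. The 4th vertex is n1.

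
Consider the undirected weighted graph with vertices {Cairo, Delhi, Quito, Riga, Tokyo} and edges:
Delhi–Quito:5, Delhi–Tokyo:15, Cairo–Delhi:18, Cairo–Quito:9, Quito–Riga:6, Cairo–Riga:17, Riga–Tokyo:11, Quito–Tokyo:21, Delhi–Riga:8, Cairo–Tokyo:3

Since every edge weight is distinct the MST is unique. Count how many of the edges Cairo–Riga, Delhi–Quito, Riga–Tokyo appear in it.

1

Sort edges by weight, then run Kruskal:
Cairo–Tokyo (3): add. Components now {Delhi} {Quito} {Riga} {Cairo,Tokyo}
Delhi–Quito (5): add. Components now {Delhi,Quito} {Riga} {Cairo,Tokyo}
Quito–Riga (6): add. Components now {Delhi,Quito,Riga} {Cairo,Tokyo}
Delhi–Riga (8): skip — Delhi and Riga already connected.
Cairo–Quito (9): add. Components now {Cairo,Delhi,Quito,Riga,Tokyo}
MST edge set: {Cairo–Tokyo, Delhi–Quito, Quito–Riga, Cairo–Quito}.
Of the listed edges, {Delhi–Quito} are in the MST → 1.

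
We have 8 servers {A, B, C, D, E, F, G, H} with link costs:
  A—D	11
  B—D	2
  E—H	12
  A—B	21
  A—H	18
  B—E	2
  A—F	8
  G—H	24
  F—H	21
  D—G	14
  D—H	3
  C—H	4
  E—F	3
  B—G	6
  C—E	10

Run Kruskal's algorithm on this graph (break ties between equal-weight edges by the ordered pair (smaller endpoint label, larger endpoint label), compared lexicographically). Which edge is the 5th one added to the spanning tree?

C-H

Kruskal's algorithm — process edges by increasing weight (ties by edge label):
B—D (2): add — endpoints in different components.
B—E (2): add — endpoints in different components.
D—H (3): add — endpoints in different components.
E—F (3): add — endpoints in different components.
C—H (4): add — endpoints in different components.
B—G (6): add — endpoints in different components.
A—F (8): add — endpoints in different components.
The 5th edge added is C—H.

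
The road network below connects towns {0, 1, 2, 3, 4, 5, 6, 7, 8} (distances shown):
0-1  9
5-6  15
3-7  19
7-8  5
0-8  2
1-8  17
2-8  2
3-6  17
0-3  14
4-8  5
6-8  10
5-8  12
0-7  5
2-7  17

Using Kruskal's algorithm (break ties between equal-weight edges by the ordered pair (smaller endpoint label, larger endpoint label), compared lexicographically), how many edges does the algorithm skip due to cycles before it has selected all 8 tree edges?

Kruskal's algorithm — process edges by increasing weight (ties by edge label):
0-8 (2): add — endpoints in different components.
2-8 (2): add — endpoints in different components.
0-7 (5): add — endpoints in different components.
4-8 (5): add — endpoints in different components.
7-8 (5): skip — 7 and 8 already connected.
0-1 (9): add — endpoints in different components.
6-8 (10): add — endpoints in different components.
5-8 (12): add — endpoints in different components.
0-3 (14): add — endpoints in different components.
Edges rejected before the tree was complete: 1.

1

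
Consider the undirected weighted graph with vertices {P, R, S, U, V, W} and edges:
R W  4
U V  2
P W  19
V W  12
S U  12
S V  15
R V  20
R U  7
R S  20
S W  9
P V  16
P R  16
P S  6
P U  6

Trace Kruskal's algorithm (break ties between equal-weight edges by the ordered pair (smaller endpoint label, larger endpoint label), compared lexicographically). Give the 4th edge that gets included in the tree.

Kruskal: consider edges lightest-first.
U V (2): add. Components now {P} {R} {S} {U,V} {W}
R W (4): add. Components now {P} {R,W} {S} {U,V}
P S (6): add. Components now {P,S} {R,W} {U,V}
P U (6): add. Components now {P,S,U,V} {R,W}
R U (7): add. Components now {P,R,S,U,V,W}
The 4th edge added is P U.

P-U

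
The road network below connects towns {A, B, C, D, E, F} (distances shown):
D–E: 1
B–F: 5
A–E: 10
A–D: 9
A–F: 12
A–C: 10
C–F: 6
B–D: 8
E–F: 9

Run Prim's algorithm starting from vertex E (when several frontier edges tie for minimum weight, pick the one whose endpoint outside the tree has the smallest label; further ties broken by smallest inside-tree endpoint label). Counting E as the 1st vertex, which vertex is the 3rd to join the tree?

B

Prim's algorithm from E:
Step 1: frontier [D–E 1, E–F 9, A–E 10] → take D–E (1); add D.
Step 2: frontier [B–D 8, A–D 9, E–F 9, A–E 10] → take B–D (8); add B.
Step 3: frontier [B–F 5, A–D 9, E–F 9, A–E 10] → take B–F (5); add F.
Step 4: frontier [A–D 9, A–E 10, C–F 6, A–F 12] → take C–F (6); add C.
Step 5: frontier [A–C 10, A–D 9, A–E 10, A–F 12] → take A–D (9); add A.
Vertex order: E, D, B, F, C, A. The 3rd vertex is B.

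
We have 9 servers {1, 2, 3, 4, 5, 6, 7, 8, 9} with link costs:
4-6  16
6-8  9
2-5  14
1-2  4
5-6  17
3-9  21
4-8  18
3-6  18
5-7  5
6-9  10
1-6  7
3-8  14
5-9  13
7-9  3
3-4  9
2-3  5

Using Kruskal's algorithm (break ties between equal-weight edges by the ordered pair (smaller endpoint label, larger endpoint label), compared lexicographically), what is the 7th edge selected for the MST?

6-8

Sort edges by weight, then run Kruskal:
7-9 (3): add — endpoints in different components.
1-2 (4): add — endpoints in different components.
2-3 (5): add — endpoints in different components.
5-7 (5): add — endpoints in different components.
1-6 (7): add — endpoints in different components.
3-4 (9): add — endpoints in different components.
6-8 (9): add — endpoints in different components.
6-9 (10): add — endpoints in different components.
The 7th edge added is 6-8.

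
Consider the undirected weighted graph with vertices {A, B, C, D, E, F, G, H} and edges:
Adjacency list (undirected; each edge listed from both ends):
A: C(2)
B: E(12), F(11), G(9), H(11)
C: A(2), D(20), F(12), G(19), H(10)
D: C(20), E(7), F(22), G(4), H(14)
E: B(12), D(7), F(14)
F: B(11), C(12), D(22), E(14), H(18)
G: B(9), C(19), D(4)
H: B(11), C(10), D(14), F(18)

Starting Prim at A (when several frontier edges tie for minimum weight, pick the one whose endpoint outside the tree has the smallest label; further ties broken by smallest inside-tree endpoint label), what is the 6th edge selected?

D-E

Prim, starting at A.
Step 1: cheapest edge leaving the tree is A-C (2); add C.
Step 2: cheapest edge leaving the tree is C-H (10); add H.
Step 3: cheapest edge leaving the tree is B-H (11); add B.
Step 4: cheapest edge leaving the tree is B-G (9); add G.
Step 5: cheapest edge leaving the tree is D-G (4); add D.
Step 6: cheapest edge leaving the tree is D-E (7); add E.
Step 7: cheapest edge leaving the tree is B-F (11); add F.
The 6th edge added is D-E.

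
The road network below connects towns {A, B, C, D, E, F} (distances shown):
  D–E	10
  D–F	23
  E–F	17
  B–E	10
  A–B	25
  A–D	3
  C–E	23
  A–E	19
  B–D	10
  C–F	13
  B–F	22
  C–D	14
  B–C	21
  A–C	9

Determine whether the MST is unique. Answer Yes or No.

Sort edges by weight, then run Kruskal:
A–D (3): add — endpoints in different components.
A–C (9): add — endpoints in different components.
B–D (10): add — endpoints in different components.
B–E (10): add — endpoints in different components.
D–E (10): skip — D and E already connected.
C–F (13): add — endpoints in different components.
Non-tree edge D–E has weight 10, equal to the heaviest edge on its tree cycle — swapping gives another MST of the same weight. Not unique.

No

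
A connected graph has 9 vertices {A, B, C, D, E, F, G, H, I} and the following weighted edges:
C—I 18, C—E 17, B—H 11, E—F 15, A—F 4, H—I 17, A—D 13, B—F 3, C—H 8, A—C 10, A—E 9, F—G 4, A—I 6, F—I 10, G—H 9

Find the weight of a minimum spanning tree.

Prim's algorithm from E:
Step 1: cheapest edge leaving the tree is A—E (9); add A.
Step 2: cheapest edge leaving the tree is A—F (4); add F.
Step 3: cheapest edge leaving the tree is B—F (3); add B.
Step 4: cheapest edge leaving the tree is F—G (4); add G.
Step 5: cheapest edge leaving the tree is A—I (6); add I.
Step 6: cheapest edge leaving the tree is G—H (9); add H.
Step 7: cheapest edge leaving the tree is C—H (8); add C.
Step 8: cheapest edge leaving the tree is A—D (13); add D.
MST edges: A—E, A—F, B—F, F—G, A—I, G—H, C—H, A—D; total weight 9+4+3+4+6+9+8+13 = 56.

56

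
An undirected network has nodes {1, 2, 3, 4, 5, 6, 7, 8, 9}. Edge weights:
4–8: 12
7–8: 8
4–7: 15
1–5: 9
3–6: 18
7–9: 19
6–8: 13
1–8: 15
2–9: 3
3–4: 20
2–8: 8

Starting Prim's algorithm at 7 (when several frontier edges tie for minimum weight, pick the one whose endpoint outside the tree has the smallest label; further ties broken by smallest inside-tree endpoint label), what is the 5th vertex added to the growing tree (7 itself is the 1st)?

4

Prim's algorithm from 7:
Step 1: frontier [7–8 8, 4–7 15, 7–9 19] → take 7–8 (8); add 8.
Step 2: frontier [4–7 15, 7–9 19, 2–8 8, 4–8 12, 6–8 13, 1–8 15] → take 2–8 (8); add 2.
Step 3: frontier [2–9 3, 4–7 15, 7–9 19, 4–8 12, 6–8 13, 1–8 15] → take 2–9 (3); add 9.
Step 4: frontier [4–7 15, 4–8 12, 6–8 13, 1–8 15] → take 4–8 (12); add 4.
Step 5: frontier [3–4 20, 6–8 13, 1–8 15] → take 6–8 (13); add 6.
Step 6: frontier [3–4 20, 3–6 18, 1–8 15] → take 1–8 (15); add 1.
Step 7: frontier [1–5 9, 3–4 20, 3–6 18] → take 1–5 (9); add 5.
Step 8: frontier [3–4 20, 3–6 18] → take 3–6 (18); add 3.
Vertex order: 7, 8, 2, 9, 4, 6, 1, 5, 3. The 5th vertex is 4.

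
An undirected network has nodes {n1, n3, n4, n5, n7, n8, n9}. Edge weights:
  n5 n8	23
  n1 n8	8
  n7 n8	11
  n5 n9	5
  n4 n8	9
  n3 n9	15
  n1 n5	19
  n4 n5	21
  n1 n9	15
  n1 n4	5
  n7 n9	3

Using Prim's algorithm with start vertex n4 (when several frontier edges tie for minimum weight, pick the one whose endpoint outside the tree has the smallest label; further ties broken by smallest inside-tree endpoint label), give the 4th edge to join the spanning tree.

n7-n9

Prim's algorithm from n4:
Step 1: frontier [n1 n4 5, n4 n8 9, n4 n5 21] → take n1 n4 (5); add n1.
Step 2: frontier [n1 n8 8, n1 n9 15, n1 n5 19, n4 n8 9, n4 n5 21] → take n1 n8 (8); add n8.
Step 3: frontier [n1 n9 15, n1 n5 19, n4 n5 21, n7 n8 11, n5 n8 23] → take n7 n8 (11); add n7.
Step 4: frontier [n1 n9 15, n1 n5 19, n4 n5 21, n7 n9 3, n5 n8 23] → take n7 n9 (3); add n9.
Step 5: frontier [n1 n5 19, n4 n5 21, n5 n8 23, n5 n9 5, n3 n9 15] → take n5 n9 (5); add n5.
Step 6: frontier [n3 n9 15] → take n3 n9 (15); add n3.
The 4th edge added is n7 n9.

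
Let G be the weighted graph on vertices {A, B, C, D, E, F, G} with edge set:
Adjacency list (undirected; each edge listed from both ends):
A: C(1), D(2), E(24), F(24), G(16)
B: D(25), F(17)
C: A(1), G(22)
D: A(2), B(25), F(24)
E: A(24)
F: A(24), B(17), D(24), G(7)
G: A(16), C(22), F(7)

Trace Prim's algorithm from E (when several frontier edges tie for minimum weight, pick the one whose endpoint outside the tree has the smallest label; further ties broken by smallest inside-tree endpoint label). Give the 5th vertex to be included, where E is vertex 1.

G

Grow the tree from E using Prim:
Step 1: cheapest edge leaving the tree is A-E (24); add A.
Step 2: cheapest edge leaving the tree is A-C (1); add C.
Step 3: cheapest edge leaving the tree is A-D (2); add D.
Step 4: cheapest edge leaving the tree is A-G (16); add G.
Step 5: cheapest edge leaving the tree is F-G (7); add F.
Step 6: cheapest edge leaving the tree is B-F (17); add B.
Vertex order: E, A, C, D, G, F, B. The 5th vertex is G.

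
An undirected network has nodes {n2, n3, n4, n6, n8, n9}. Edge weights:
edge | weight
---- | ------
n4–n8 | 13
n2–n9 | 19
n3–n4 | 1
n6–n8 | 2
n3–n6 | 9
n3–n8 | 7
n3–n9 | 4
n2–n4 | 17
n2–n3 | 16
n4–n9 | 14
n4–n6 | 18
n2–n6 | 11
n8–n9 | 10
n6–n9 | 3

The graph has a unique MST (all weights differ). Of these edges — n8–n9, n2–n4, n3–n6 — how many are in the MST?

Sort edges by weight, then run Kruskal:
n3–n4 (1): add. Components now {n9} {n3,n4} {n2} {n8} {n6}
n6–n8 (2): add. Components now {n9} {n3,n4} {n2} {n6,n8}
n6–n9 (3): add. Components now {n6,n8,n9} {n3,n4} {n2}
n3–n9 (4): add. Components now {n3,n4,n6,n8,n9} {n2}
n3–n8 (7): skip — n3 and n8 already connected.
n3–n6 (9): skip — n3 and n6 already connected.
n8–n9 (10): skip — n9 and n8 already connected.
n2–n6 (11): add. Components now {n2,n3,n4,n6,n8,n9}
MST edge set: {n3–n4, n6–n8, n6–n9, n3–n9, n2–n6}.
Of the listed edges, {} are in the MST → 0.

0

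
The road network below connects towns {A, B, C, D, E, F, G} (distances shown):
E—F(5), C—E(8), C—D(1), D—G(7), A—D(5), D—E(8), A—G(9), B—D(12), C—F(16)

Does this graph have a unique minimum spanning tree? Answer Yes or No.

Kruskal's algorithm — process edges by increasing weight (ties by edge label):
C—D (1): add — endpoints in different components.
A—D (5): add — endpoints in different components.
E—F (5): add — endpoints in different components.
D—G (7): add — endpoints in different components.
C—E (8): add — endpoints in different components.
D—E (8): skip — D and E already connected.
A—G (9): skip — A and G already connected.
B—D (12): add — endpoints in different components.
Non-tree edge D—E has weight 8, equal to the heaviest edge on its tree cycle — swapping gives another MST of the same weight. Not unique.

No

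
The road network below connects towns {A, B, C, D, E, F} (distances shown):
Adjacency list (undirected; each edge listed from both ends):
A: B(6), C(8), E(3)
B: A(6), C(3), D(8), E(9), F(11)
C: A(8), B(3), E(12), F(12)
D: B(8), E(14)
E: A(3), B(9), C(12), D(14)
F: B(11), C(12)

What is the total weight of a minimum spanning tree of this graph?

Kruskal: consider edges lightest-first.
A—E (3): add. Components now {A,E} {B} {C} {D} {F}
B—C (3): add. Components now {A,E} {B,C} {D} {F}
A—B (6): add. Components now {A,B,C,E} {D} {F}
A—C (8): skip — A and C already connected.
B—D (8): add. Components now {A,B,C,D,E} {F}
B—E (9): skip — B and E already connected.
B—F (11): add. Components now {A,B,C,D,E,F}
MST edges: A—E, B—C, A—B, B—D, B—F; total weight 3+3+6+8+11 = 31.

31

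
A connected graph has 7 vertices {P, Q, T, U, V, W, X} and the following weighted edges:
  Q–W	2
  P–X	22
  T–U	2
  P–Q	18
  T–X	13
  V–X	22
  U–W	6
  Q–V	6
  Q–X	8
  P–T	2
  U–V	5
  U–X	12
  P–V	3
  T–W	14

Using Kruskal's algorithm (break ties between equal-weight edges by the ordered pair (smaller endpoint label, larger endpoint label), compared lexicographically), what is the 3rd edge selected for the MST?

Sort edges by weight, then run Kruskal:
P–T (2): add. Components now {P,T} {Q} {U} {V} {W} {X}
Q–W (2): add. Components now {P,T} {Q,W} {U} {V} {X}
T–U (2): add. Components now {P,T,U} {Q,W} {V} {X}
P–V (3): add. Components now {P,T,U,V} {Q,W} {X}
U–V (5): skip — U and V already connected.
Q–V (6): add. Components now {P,Q,T,U,V,W} {X}
U–W (6): skip — U and W already connected.
Q–X (8): add. Components now {P,Q,T,U,V,W,X}
The 3rd edge added is T–U.

T-U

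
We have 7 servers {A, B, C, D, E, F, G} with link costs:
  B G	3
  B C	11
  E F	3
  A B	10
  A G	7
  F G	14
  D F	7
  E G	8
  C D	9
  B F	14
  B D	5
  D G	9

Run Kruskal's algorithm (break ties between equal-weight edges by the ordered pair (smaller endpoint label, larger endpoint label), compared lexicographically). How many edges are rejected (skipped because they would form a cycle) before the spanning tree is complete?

Kruskal's algorithm — process edges by increasing weight (ties by edge label):
B G (3): add — endpoints in different components.
E F (3): add — endpoints in different components.
B D (5): add — endpoints in different components.
A G (7): add — endpoints in different components.
D F (7): add — endpoints in different components.
E G (8): skip — E and G already connected.
C D (9): add — endpoints in different components.
Edges rejected before the tree was complete: 1.

1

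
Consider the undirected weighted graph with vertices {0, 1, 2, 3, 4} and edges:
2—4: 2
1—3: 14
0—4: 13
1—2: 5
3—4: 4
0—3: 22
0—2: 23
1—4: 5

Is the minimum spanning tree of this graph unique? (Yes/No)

No

Sort edges by weight, then run Kruskal:
2—4 (2): add — endpoints in different components.
3—4 (4): add — endpoints in different components.
1—2 (5): add — endpoints in different components.
1—4 (5): skip — 1 and 4 already connected.
0—4 (13): add — endpoints in different components.
Non-tree edge 1—4 has weight 5, equal to the heaviest edge on its tree cycle — swapping gives another MST of the same weight. Not unique.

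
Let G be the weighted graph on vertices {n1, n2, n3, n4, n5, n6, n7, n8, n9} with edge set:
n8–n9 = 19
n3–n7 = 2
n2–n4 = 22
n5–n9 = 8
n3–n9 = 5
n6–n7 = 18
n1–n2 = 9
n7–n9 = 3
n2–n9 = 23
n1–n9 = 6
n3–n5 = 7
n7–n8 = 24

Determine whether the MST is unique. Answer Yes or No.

Yes

Kruskal's algorithm — process edges by increasing weight (ties by edge label):
n3–n7 (2): add — endpoints in different components.
n7–n9 (3): add — endpoints in different components.
n3–n9 (5): skip — n3 and n9 already connected.
n1–n9 (6): add — endpoints in different components.
n3–n5 (7): add — endpoints in different components.
n5–n9 (8): skip — n5 and n9 already connected.
n1–n2 (9): add — endpoints in different components.
n6–n7 (18): add — endpoints in different components.
n8–n9 (19): add — endpoints in different components.
n2–n4 (22): add — endpoints in different components.
Every non-tree edge has weight strictly greater than the heaviest edge on the tree path between its endpoints, so the MST is unique.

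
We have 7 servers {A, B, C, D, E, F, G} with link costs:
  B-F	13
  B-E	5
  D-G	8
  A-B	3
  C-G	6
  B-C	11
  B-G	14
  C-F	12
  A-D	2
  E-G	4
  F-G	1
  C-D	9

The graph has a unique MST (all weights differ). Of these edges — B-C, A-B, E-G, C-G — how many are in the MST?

3

Kruskal's algorithm — process edges by increasing weight (ties by edge label):
F-G (1): add. Components now {A} {B} {C} {D} {E} {F,G}
A-D (2): add. Components now {A,D} {B} {C} {E} {F,G}
A-B (3): add. Components now {A,B,D} {C} {E} {F,G}
E-G (4): add. Components now {A,B,D} {C} {E,F,G}
B-E (5): add. Components now {A,B,D,E,F,G} {C}
C-G (6): add. Components now {A,B,C,D,E,F,G}
MST edge set: {F-G, A-D, A-B, E-G, B-E, C-G}.
Of the listed edges, {A-B, E-G, C-G} are in the MST → 3.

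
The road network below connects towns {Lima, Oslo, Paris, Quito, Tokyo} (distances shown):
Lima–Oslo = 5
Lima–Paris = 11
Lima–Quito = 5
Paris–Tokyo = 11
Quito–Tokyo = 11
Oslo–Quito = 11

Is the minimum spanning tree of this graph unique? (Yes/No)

No

Kruskal's algorithm — process edges by increasing weight (ties by edge label):
Lima–Oslo (5): add — endpoints in different components.
Lima–Quito (5): add — endpoints in different components.
Lima–Paris (11): add — endpoints in different components.
Oslo–Quito (11): skip — Quito and Oslo already connected.
Paris–Tokyo (11): add — endpoints in different components.
Non-tree edge Quito–Tokyo has weight 11, equal to the heaviest edge on its tree cycle — swapping gives another MST of the same weight. Not unique.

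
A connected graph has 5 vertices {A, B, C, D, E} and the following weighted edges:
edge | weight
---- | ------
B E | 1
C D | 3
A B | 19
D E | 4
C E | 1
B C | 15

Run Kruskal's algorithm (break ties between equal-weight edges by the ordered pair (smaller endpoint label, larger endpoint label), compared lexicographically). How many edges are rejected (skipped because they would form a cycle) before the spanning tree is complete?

2

Sort edges by weight, then run Kruskal:
B E (1): add — endpoints in different components.
C E (1): add — endpoints in different components.
C D (3): add — endpoints in different components.
D E (4): skip — D and E already connected.
B C (15): skip — B and C already connected.
A B (19): add — endpoints in different components.
Edges rejected before the tree was complete: 2.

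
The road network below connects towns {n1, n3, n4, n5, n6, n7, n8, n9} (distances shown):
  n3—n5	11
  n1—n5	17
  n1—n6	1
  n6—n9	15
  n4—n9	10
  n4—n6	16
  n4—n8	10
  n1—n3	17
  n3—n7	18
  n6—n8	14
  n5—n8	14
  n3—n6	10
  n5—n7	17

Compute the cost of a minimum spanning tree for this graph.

73

Kruskal's algorithm — process edges by increasing weight (ties by edge label):
n1—n6 (1): add — endpoints in different components.
n3—n6 (10): add — endpoints in different components.
n4—n8 (10): add — endpoints in different components.
n4—n9 (10): add — endpoints in different components.
n3—n5 (11): add — endpoints in different components.
n5—n8 (14): add — endpoints in different components.
n6—n8 (14): skip — n8 and n6 already connected.
n6—n9 (15): skip — n9 and n6 already connected.
n4—n6 (16): skip — n4 and n6 already connected.
n1—n3 (17): skip — n3 and n1 already connected.
n1—n5 (17): skip — n5 and n1 already connected.
n5—n7 (17): add — endpoints in different components.
MST edges: n1—n6, n3—n6, n4—n8, n4—n9, n3—n5, n5—n8, n5—n7; total weight 1+10+10+10+11+14+17 = 73.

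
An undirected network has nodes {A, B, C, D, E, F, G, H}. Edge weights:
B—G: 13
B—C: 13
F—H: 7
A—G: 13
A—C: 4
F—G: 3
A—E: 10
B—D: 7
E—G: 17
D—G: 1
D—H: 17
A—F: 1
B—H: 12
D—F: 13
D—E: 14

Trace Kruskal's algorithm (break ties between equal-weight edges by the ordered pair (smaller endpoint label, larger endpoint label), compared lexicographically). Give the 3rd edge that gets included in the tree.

Kruskal: consider edges lightest-first.
A—F (1): add — endpoints in different components.
D—G (1): add — endpoints in different components.
F—G (3): add — endpoints in different components.
A—C (4): add — endpoints in different components.
B—D (7): add — endpoints in different components.
F—H (7): add — endpoints in different components.
A—E (10): add — endpoints in different components.
The 3rd edge added is F—G.

F-G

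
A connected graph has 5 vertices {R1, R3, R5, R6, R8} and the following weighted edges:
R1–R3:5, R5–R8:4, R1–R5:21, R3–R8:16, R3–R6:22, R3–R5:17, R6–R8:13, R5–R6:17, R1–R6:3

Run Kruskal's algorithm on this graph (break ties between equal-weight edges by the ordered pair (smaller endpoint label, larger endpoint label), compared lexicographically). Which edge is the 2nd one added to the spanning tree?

R5-R8

Kruskal: consider edges lightest-first.
R1–R6 (3): add — endpoints in different components.
R5–R8 (4): add — endpoints in different components.
R1–R3 (5): add — endpoints in different components.
R6–R8 (13): add — endpoints in different components.
The 2nd edge added is R5–R8.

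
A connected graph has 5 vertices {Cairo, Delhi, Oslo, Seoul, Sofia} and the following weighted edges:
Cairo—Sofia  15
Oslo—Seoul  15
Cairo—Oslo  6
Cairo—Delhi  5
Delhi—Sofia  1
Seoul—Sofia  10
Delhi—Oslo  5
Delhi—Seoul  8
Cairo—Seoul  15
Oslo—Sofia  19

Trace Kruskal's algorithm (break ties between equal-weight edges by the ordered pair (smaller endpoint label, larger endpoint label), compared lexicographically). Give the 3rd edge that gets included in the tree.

Delhi-Oslo

Kruskal: consider edges lightest-first.
Delhi—Sofia (1): add. Components now {Delhi,Sofia} {Oslo} {Seoul} {Cairo}
Cairo—Delhi (5): add. Components now {Cairo,Delhi,Sofia} {Oslo} {Seoul}
Delhi—Oslo (5): add. Components now {Cairo,Delhi,Oslo,Sofia} {Seoul}
Cairo—Oslo (6): skip — Oslo and Cairo already connected.
Delhi—Seoul (8): add. Components now {Cairo,Delhi,Oslo,Seoul,Sofia}
The 3rd edge added is Delhi—Oslo.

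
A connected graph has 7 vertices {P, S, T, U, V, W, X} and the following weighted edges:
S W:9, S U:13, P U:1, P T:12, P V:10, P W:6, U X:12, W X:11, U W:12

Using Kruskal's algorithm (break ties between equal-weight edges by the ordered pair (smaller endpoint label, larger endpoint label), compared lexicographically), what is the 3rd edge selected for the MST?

Kruskal's algorithm — process edges by increasing weight (ties by edge label):
P U (1): add — endpoints in different components.
P W (6): add — endpoints in different components.
S W (9): add — endpoints in different components.
P V (10): add — endpoints in different components.
W X (11): add — endpoints in different components.
P T (12): add — endpoints in different components.
The 3rd edge added is S W.

S-W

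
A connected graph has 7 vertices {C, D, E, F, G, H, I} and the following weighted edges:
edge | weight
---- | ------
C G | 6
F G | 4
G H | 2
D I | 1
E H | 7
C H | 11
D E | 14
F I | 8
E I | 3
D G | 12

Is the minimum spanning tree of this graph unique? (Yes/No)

Kruskal: consider edges lightest-first.
D I (1): add — endpoints in different components.
G H (2): add — endpoints in different components.
E I (3): add — endpoints in different components.
F G (4): add — endpoints in different components.
C G (6): add — endpoints in different components.
E H (7): add — endpoints in different components.
Every non-tree edge has weight strictly greater than the heaviest edge on the tree path between its endpoints, so the MST is unique.

Yes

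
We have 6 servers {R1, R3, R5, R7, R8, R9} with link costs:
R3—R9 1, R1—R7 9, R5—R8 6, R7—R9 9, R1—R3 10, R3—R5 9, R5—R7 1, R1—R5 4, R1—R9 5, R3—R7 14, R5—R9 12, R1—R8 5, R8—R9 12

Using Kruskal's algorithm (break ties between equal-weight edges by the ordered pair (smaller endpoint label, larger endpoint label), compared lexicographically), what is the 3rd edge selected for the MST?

Kruskal: consider edges lightest-first.
R3—R9 (1): add. Components now {R3,R9} {R7} {R5} {R1} {R8}
R5—R7 (1): add. Components now {R3,R9} {R5,R7} {R1} {R8}
R1—R5 (4): add. Components now {R3,R9} {R1,R5,R7} {R8}
R1—R8 (5): add. Components now {R3,R9} {R1,R5,R7,R8}
R1—R9 (5): add. Components now {R1,R3,R5,R7,R8,R9}
The 3rd edge added is R1—R5.

R1-R5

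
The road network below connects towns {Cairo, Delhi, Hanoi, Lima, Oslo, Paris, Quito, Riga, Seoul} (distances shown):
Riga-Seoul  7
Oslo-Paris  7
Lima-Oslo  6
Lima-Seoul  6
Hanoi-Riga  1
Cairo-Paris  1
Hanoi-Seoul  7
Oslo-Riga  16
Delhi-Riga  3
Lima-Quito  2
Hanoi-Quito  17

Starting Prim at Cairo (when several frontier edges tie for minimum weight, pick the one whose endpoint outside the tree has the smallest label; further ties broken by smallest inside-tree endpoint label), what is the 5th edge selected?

Prim's algorithm from Cairo:
Step 1: frontier [Cairo-Paris 1] → take Cairo-Paris (1); add Paris.
Step 2: frontier [Oslo-Paris 7] → take Oslo-Paris (7); add Oslo.
Step 3: frontier [Lima-Oslo 6, Oslo-Riga 16] → take Lima-Oslo (6); add Lima.
Step 4: frontier [Lima-Quito 2, Lima-Seoul 6, Oslo-Riga 16] → take Lima-Quito (2); add Quito.
Step 5: frontier [Lima-Seoul 6, Oslo-Riga 16, Hanoi-Quito 17] → take Lima-Seoul (6); add Seoul.
Step 6: frontier [Oslo-Riga 16, Hanoi-Quito 17, Hanoi-Seoul 7, Riga-Seoul 7] → take Hanoi-Seoul (7); add Hanoi.
Step 7: frontier [Hanoi-Riga 1, Oslo-Riga 16, Riga-Seoul 7] → take Hanoi-Riga (1); add Riga.
Step 8: frontier [Delhi-Riga 3] → take Delhi-Riga (3); add Delhi.
The 5th edge added is Lima-Seoul.

Lima-Seoul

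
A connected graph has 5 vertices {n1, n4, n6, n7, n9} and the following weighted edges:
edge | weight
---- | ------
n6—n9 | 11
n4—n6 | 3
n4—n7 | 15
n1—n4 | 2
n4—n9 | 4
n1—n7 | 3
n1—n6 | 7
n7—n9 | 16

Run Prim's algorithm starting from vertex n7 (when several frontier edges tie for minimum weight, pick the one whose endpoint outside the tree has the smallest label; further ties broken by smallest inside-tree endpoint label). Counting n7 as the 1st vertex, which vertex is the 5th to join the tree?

n9

Prim, starting at n7.
Step 1: frontier [n1—n7 3, n4—n7 15, n7—n9 16] → take n1—n7 (3); add n1.
Step 2: frontier [n1—n4 2, n1—n6 7, n4—n7 15, n7—n9 16] → take n1—n4 (2); add n4.
Step 3: frontier [n1—n6 7, n4—n6 3, n4—n9 4, n7—n9 16] → take n4—n6 (3); add n6.
Step 4: frontier [n4—n9 4, n6—n9 11, n7—n9 16] → take n4—n9 (4); add n9.
Vertex order: n7, n1, n4, n6, n9. The 5th vertex is n9.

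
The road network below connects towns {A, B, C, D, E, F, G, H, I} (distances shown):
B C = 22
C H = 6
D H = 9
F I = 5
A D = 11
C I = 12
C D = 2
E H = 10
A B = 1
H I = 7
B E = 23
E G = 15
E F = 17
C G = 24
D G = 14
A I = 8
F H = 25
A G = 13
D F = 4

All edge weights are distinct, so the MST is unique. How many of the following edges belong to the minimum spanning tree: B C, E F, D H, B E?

Kruskal: consider edges lightest-first.
A B (1): add — endpoints in different components.
C D (2): add — endpoints in different components.
D F (4): add — endpoints in different components.
F I (5): add — endpoints in different components.
C H (6): add — endpoints in different components.
H I (7): skip — H and I already connected.
A I (8): add — endpoints in different components.
D H (9): skip — D and H already connected.
E H (10): add — endpoints in different components.
A D (11): skip — A and D already connected.
C I (12): skip — C and I already connected.
A G (13): add — endpoints in different components.
MST edge set: {A B, C D, D F, F I, C H, A I, E H, A G}.
Of the listed edges, {} are in the MST → 0.

0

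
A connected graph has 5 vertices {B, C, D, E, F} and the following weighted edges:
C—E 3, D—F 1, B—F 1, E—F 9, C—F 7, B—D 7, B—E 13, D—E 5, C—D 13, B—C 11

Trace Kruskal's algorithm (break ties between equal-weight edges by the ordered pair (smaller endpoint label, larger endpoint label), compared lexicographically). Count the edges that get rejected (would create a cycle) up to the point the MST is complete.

0

Kruskal: consider edges lightest-first.
B—F (1): add. Components now {B,F} {C} {D} {E}
D—F (1): add. Components now {B,D,F} {C} {E}
C—E (3): add. Components now {B,D,F} {C,E}
D—E (5): add. Components now {B,C,D,E,F}
Edges rejected before the tree was complete: 0.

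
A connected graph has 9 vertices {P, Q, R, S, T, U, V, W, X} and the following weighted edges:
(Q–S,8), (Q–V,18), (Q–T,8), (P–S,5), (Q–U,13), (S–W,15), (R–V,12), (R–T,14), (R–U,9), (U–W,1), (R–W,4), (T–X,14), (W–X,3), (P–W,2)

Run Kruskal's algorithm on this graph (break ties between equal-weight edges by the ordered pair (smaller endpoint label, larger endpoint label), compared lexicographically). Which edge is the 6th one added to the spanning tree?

Sort edges by weight, then run Kruskal:
U–W (1): add — endpoints in different components.
P–W (2): add — endpoints in different components.
W–X (3): add — endpoints in different components.
R–W (4): add — endpoints in different components.
P–S (5): add — endpoints in different components.
Q–S (8): add — endpoints in different components.
Q–T (8): add — endpoints in different components.
R–U (9): skip — R and U already connected.
R–V (12): add — endpoints in different components.
The 6th edge added is Q–S.

Q-S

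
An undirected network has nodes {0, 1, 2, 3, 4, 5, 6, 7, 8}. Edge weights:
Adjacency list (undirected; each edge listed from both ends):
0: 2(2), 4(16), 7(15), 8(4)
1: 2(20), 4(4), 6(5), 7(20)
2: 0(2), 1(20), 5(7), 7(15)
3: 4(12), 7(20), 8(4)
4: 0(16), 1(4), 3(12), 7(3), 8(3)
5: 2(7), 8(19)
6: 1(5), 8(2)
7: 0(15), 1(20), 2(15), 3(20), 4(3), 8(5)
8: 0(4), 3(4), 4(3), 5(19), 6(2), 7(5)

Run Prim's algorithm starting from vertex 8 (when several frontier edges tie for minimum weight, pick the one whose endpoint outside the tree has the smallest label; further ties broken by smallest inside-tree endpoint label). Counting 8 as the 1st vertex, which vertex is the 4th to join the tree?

Grow the tree from 8 using Prim:
Step 1: cheapest edge leaving the tree is 6-8 (2); add 6.
Step 2: cheapest edge leaving the tree is 4-8 (3); add 4.
Step 3: cheapest edge leaving the tree is 4-7 (3); add 7.
Step 4: cheapest edge leaving the tree is 0-8 (4); add 0.
Step 5: cheapest edge leaving the tree is 0-2 (2); add 2.
Step 6: cheapest edge leaving the tree is 1-4 (4); add 1.
Step 7: cheapest edge leaving the tree is 3-8 (4); add 3.
Step 8: cheapest edge leaving the tree is 2-5 (7); add 5.
Vertex order: 8, 6, 4, 7, 0, 2, 1, 3, 5. The 4th vertex is 7.

7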